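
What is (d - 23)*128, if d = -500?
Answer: -66944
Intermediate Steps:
(d - 23)*128 = (-500 - 23)*128 = -523*128 = -66944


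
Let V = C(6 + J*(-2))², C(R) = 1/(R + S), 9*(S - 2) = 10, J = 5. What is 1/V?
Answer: 64/81 ≈ 0.79012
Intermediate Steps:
S = 28/9 (S = 2 + (⅑)*10 = 2 + 10/9 = 28/9 ≈ 3.1111)
C(R) = 1/(28/9 + R) (C(R) = 1/(R + 28/9) = 1/(28/9 + R))
V = 81/64 (V = (9/(28 + 9*(6 + 5*(-2))))² = (9/(28 + 9*(6 - 10)))² = (9/(28 + 9*(-4)))² = (9/(28 - 36))² = (9/(-8))² = (9*(-⅛))² = (-9/8)² = 81/64 ≈ 1.2656)
1/V = 1/(81/64) = 64/81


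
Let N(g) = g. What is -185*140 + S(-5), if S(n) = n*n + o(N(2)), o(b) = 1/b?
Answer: -51749/2 ≈ -25875.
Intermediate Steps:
S(n) = 1/2 + n**2 (S(n) = n*n + 1/2 = n**2 + 1/2 = 1/2 + n**2)
-185*140 + S(-5) = -185*140 + (1/2 + (-5)**2) = -25900 + (1/2 + 25) = -25900 + 51/2 = -51749/2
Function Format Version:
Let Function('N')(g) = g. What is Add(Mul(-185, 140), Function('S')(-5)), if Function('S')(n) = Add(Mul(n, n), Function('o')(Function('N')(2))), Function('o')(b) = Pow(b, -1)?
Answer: Rational(-51749, 2) ≈ -25875.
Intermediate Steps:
Function('S')(n) = Add(Rational(1, 2), Pow(n, 2)) (Function('S')(n) = Add(Mul(n, n), Pow(2, -1)) = Add(Pow(n, 2), Rational(1, 2)) = Add(Rational(1, 2), Pow(n, 2)))
Add(Mul(-185, 140), Function('S')(-5)) = Add(Mul(-185, 140), Add(Rational(1, 2), Pow(-5, 2))) = Add(-25900, Add(Rational(1, 2), 25)) = Add(-25900, Rational(51, 2)) = Rational(-51749, 2)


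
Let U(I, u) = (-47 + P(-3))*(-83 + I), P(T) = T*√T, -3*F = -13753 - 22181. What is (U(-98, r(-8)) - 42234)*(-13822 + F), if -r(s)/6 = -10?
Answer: 62192588 - 1001292*I*√3 ≈ 6.2193e+7 - 1.7343e+6*I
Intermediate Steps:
r(s) = 60 (r(s) = -6*(-10) = 60)
F = 11978 (F = -(-13753 - 22181)/3 = -⅓*(-35934) = 11978)
P(T) = T^(3/2)
U(I, u) = (-83 + I)*(-47 - 3*I*√3) (U(I, u) = (-47 + (-3)^(3/2))*(-83 + I) = (-47 - 3*I*√3)*(-83 + I) = (-83 + I)*(-47 - 3*I*√3))
(U(-98, r(-8)) - 42234)*(-13822 + F) = ((3901 - 47*(-98) + 249*I*√3 - 3*I*(-98)*√3) - 42234)*(-13822 + 11978) = ((3901 + 4606 + 249*I*√3 + 294*I*√3) - 42234)*(-1844) = ((8507 + 543*I*√3) - 42234)*(-1844) = (-33727 + 543*I*√3)*(-1844) = 62192588 - 1001292*I*√3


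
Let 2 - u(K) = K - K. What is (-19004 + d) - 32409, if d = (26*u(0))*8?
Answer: -50997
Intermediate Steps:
u(K) = 2 (u(K) = 2 - (K - K) = 2 - 1*0 = 2 + 0 = 2)
d = 416 (d = (26*2)*8 = 52*8 = 416)
(-19004 + d) - 32409 = (-19004 + 416) - 32409 = -18588 - 32409 = -50997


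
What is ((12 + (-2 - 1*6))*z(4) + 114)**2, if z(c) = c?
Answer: 16900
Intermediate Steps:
((12 + (-2 - 1*6))*z(4) + 114)**2 = ((12 + (-2 - 1*6))*4 + 114)**2 = ((12 + (-2 - 6))*4 + 114)**2 = ((12 - 8)*4 + 114)**2 = (4*4 + 114)**2 = (16 + 114)**2 = 130**2 = 16900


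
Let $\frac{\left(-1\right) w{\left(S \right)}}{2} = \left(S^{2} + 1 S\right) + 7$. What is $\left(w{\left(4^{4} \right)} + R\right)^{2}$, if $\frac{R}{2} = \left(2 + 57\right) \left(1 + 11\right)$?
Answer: $16947353124$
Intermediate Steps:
$R = 1416$ ($R = 2 \left(2 + 57\right) \left(1 + 11\right) = 2 \cdot 59 \cdot 12 = 2 \cdot 708 = 1416$)
$w{\left(S \right)} = -14 - 2 S - 2 S^{2}$ ($w{\left(S \right)} = - 2 \left(\left(S^{2} + 1 S\right) + 7\right) = - 2 \left(\left(S^{2} + S\right) + 7\right) = - 2 \left(\left(S + S^{2}\right) + 7\right) = - 2 \left(7 + S + S^{2}\right) = -14 - 2 S - 2 S^{2}$)
$\left(w{\left(4^{4} \right)} + R\right)^{2} = \left(\left(-14 - 2 \cdot 4^{4} - 2 \left(4^{4}\right)^{2}\right) + 1416\right)^{2} = \left(\left(-14 - 512 - 2 \cdot 256^{2}\right) + 1416\right)^{2} = \left(\left(-14 - 512 - 131072\right) + 1416\right)^{2} = \left(-131598 + 1416\right)^{2} = \left(-130182\right)^{2} = 16947353124$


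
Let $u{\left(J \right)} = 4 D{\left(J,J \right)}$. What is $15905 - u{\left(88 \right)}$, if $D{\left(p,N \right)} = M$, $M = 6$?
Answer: $15881$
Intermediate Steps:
$D{\left(p,N \right)} = 6$
$u{\left(J \right)} = 24$ ($u{\left(J \right)} = 4 \cdot 6 = 24$)
$15905 - u{\left(88 \right)} = 15905 - 24 = 15881$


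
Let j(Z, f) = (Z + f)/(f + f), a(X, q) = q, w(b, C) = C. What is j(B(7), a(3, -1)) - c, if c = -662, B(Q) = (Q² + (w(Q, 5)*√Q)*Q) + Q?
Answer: 1269/2 - 35*√7/2 ≈ 588.20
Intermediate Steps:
B(Q) = Q + Q² + 5*Q^(3/2) (B(Q) = (Q² + (5*√Q)*Q) + Q = (Q² + 5*Q^(3/2)) + Q = Q + Q² + 5*Q^(3/2))
j(Z, f) = (Z + f)/(2*f) (j(Z, f) = (Z + f)/((2*f)) = (Z + f)*(1/(2*f)) = (Z + f)/(2*f))
j(B(7), a(3, -1)) - c = (½)*((7 + 7² + 5*7^(3/2)) - 1)/(-1) - 1*(-662) = (½)*(-1)*((7 + 49 + 5*(7*√7)) - 1) + 662 = (½)*(-1)*((7 + 49 + 35*√7) - 1) + 662 = (½)*(-1)*((56 + 35*√7) - 1) + 662 = (½)*(-1)*(55 + 35*√7) + 662 = (-55/2 - 35*√7/2) + 662 = 1269/2 - 35*√7/2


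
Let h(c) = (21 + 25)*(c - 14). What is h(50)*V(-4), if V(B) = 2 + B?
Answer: -3312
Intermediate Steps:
h(c) = -644 + 46*c (h(c) = 46*(-14 + c) = -644 + 46*c)
h(50)*V(-4) = (-644 + 46*50)*(2 - 4) = (-644 + 2300)*(-2) = 1656*(-2) = -3312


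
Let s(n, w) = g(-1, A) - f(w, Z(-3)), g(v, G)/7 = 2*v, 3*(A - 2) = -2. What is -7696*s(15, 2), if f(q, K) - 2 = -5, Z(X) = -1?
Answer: 84656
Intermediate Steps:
A = 4/3 (A = 2 + (1/3)*(-2) = 2 - 2/3 = 4/3 ≈ 1.3333)
f(q, K) = -3 (f(q, K) = 2 - 5 = -3)
g(v, G) = 14*v (g(v, G) = 7*(2*v) = 14*v)
s(n, w) = -11 (s(n, w) = 14*(-1) - 1*(-3) = -14 + 3 = -11)
-7696*s(15, 2) = -7696*(-11) = 84656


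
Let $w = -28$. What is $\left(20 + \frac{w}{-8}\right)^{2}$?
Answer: $\frac{2209}{4} \approx 552.25$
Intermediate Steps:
$\left(20 + \frac{w}{-8}\right)^{2} = \left(20 - \frac{28}{-8}\right)^{2} = \left(20 - - \frac{7}{2}\right)^{2} = \left(20 + \frac{7}{2}\right)^{2} = \left(\frac{47}{2}\right)^{2} = \frac{2209}{4}$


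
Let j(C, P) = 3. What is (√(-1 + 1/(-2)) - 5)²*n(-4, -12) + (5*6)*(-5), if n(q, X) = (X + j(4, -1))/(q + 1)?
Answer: -159/2 - 15*I*√6 ≈ -79.5 - 36.742*I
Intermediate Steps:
n(q, X) = (3 + X)/(1 + q) (n(q, X) = (X + 3)/(q + 1) = (3 + X)/(1 + q))
(√(-1 + 1/(-2)) - 5)²*n(-4, -12) + (5*6)*(-5) = (√(-1 + 1/(-2)) - 5)²*((3 - 12)/(1 - 4)) + (5*6)*(-5) = (√(-1 - ½) - 5)²*(-9/(-3)) + 30*(-5) = (√(-3/2) - 5)²*(-⅓*(-9)) - 150 = (I*√6/2 - 5)²*3 - 150 = (-5 + I*√6/2)²*3 - 150 = 3*(-5 + I*√6/2)² - 150 = -150 + 3*(-5 + I*√6/2)²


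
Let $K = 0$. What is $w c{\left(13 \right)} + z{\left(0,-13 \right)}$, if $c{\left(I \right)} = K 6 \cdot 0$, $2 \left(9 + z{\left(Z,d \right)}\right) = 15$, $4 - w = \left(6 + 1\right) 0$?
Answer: $- \frac{3}{2} \approx -1.5$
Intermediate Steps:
$w = 4$ ($w = 4 - \left(6 + 1\right) 0 = 4 - 7 \cdot 0 = 4 - 0 = 4 + 0 = 4$)
$z{\left(Z,d \right)} = - \frac{3}{2}$ ($z{\left(Z,d \right)} = -9 + \frac{1}{2} \cdot 15 = -9 + \frac{15}{2} = - \frac{3}{2}$)
$c{\left(I \right)} = 0$ ($c{\left(I \right)} = 0 \cdot 6 \cdot 0 = 0 \cdot 0 = 0$)
$w c{\left(13 \right)} + z{\left(0,-13 \right)} = 4 \cdot 0 - \frac{3}{2} = 0 - \frac{3}{2} = - \frac{3}{2}$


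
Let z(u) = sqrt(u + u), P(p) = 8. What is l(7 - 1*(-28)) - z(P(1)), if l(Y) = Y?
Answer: 31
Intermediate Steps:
z(u) = sqrt(2)*sqrt(u) (z(u) = sqrt(2*u) = sqrt(2)*sqrt(u))
l(7 - 1*(-28)) - z(P(1)) = (7 - 1*(-28)) - sqrt(2)*sqrt(8) = (7 + 28) - sqrt(2)*2*sqrt(2) = 35 - 1*4 = 35 - 4 = 31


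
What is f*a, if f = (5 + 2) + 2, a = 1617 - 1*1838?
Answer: -1989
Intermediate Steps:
a = -221 (a = 1617 - 1838 = -221)
f = 9 (f = 7 + 2 = 9)
f*a = 9*(-221) = -1989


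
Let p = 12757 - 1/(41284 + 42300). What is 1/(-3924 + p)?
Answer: 83584/738297471 ≈ 0.00011321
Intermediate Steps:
p = 1066281087/83584 (p = 12757 - 1/83584 = 1066281087/83584 ≈ 12757.)
1/(-3924 + p) = 1/(-3924 + 1066281087/83584) = 1/(738297471/83584) = 83584/738297471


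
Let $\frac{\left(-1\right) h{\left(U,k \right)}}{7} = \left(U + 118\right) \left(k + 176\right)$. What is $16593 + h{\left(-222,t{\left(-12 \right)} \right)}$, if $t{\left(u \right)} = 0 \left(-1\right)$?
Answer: $144721$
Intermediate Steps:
$t{\left(u \right)} = 0$
$h{\left(U,k \right)} = - 7 \left(118 + U\right) \left(176 + k\right)$ ($h{\left(U,k \right)} = - 7 \left(U + 118\right) \left(k + 176\right) = - 7 \left(118 + U\right) \left(176 + k\right)$)
$16593 + h{\left(-222,t{\left(-12 \right)} \right)} = 16593 - \left(-128128 + 0\right) = 16593 + \left(-145376 + 273504 + 0 + 0\right) = 16593 + 128128 = 144721$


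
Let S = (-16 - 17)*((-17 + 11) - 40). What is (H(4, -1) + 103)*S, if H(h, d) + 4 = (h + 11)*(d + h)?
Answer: 218592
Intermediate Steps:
H(h, d) = -4 + (11 + h)*(d + h) (H(h, d) = -4 + (h + 11)*(d + h) = -4 + (11 + h)*(d + h))
S = 1518 (S = -33*(-6 - 40) = -33*(-46) = 1518)
(H(4, -1) + 103)*S = ((-4 + 4² + 11*(-1) + 11*4 - 1*4) + 103)*1518 = ((-4 + 16 - 11 + 44 - 4) + 103)*1518 = (41 + 103)*1518 = 144*1518 = 218592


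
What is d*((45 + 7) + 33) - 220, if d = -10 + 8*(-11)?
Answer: -8550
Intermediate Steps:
d = -98 (d = -10 - 88 = -98)
d*((45 + 7) + 33) - 220 = -98*((45 + 7) + 33) - 220 = -98*(52 + 33) - 220 = -98*85 - 220 = -8330 - 220 = -8550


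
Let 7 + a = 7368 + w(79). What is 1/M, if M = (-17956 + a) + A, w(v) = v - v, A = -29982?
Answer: -1/40577 ≈ -2.4645e-5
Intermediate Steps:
w(v) = 0
a = 7361 (a = -7 + (7368 + 0) = -7 + 7368 = 7361)
M = -40577 (M = (-17956 + 7361) - 29982 = -10595 - 29982 = -40577)
1/M = 1/(-40577) = -1/40577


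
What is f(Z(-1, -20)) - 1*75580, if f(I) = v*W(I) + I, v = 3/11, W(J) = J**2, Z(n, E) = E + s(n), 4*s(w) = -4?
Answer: -830288/11 ≈ -75481.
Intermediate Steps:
s(w) = -1 (s(w) = (1/4)*(-4) = -1)
Z(n, E) = -1 + E (Z(n, E) = E - 1 = -1 + E)
v = 3/11 (v = 3*(1/11) = 3/11 ≈ 0.27273)
f(I) = I + 3*I**2/11 (f(I) = 3*I**2/11 + I = I + 3*I**2/11)
f(Z(-1, -20)) - 1*75580 = (-1 - 20)*(11 + 3*(-1 - 20))/11 - 1*75580 = (1/11)*(-21)*(11 + 3*(-21)) - 75580 = (1/11)*(-21)*(11 - 63) - 75580 = (1/11)*(-21)*(-52) - 75580 = 1092/11 - 75580 = -830288/11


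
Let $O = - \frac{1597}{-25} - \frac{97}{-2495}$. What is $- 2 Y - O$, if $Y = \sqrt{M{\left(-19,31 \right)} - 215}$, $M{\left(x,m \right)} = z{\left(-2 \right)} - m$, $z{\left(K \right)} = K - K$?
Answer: $- \frac{797388}{12475} - 2 i \sqrt{246} \approx -63.919 - 31.369 i$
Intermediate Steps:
$z{\left(K \right)} = 0$
$M{\left(x,m \right)} = - m$ ($M{\left(x,m \right)} = 0 - m = - m$)
$Y = i \sqrt{246}$ ($Y = \sqrt{\left(-1\right) 31 - 215} = \sqrt{-31 - 215} = \sqrt{-246} = i \sqrt{246} \approx 15.684 i$)
$O = \frac{797388}{12475}$ ($O = \left(-1597\right) \left(- \frac{1}{25}\right) - - \frac{97}{2495} = \frac{1597}{25} + \frac{97}{2495} = \frac{797388}{12475} \approx 63.919$)
$- 2 Y - O = - 2 i \sqrt{246} - \frac{797388}{12475} = - \frac{797388}{12475} - 2 i \sqrt{246}$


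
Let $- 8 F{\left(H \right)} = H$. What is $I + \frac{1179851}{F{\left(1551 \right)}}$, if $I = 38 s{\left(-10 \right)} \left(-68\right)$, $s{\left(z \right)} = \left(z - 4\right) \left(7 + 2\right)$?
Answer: $\frac{495541976}{1551} \approx 3.195 \cdot 10^{5}$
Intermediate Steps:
$F{\left(H \right)} = - \frac{H}{8}$
$s{\left(z \right)} = -36 + 9 z$ ($s{\left(z \right)} = \left(-4 + z\right) 9 = -36 + 9 z$)
$I = 325584$ ($I = 38 \left(-36 + 9 \left(-10\right)\right) \left(-68\right) = 38 \left(-36 - 90\right) \left(-68\right) = 38 \left(-126\right) \left(-68\right) = \left(-4788\right) \left(-68\right) = 325584$)
$I + \frac{1179851}{F{\left(1551 \right)}} = 325584 + \frac{1179851}{\left(- \frac{1}{8}\right) 1551} = 325584 + \frac{1179851}{- \frac{1551}{8}} = 325584 + 1179851 \left(- \frac{8}{1551}\right) = 325584 - \frac{9438808}{1551} = \frac{495541976}{1551}$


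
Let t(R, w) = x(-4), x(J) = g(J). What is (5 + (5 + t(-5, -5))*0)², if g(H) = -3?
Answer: 25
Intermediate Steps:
x(J) = -3
t(R, w) = -3
(5 + (5 + t(-5, -5))*0)² = (5 + (5 - 3)*0)² = (5 + 2*0)² = (5 + 0)² = 5² = 25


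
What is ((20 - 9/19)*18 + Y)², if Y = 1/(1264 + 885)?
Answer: 205952377783681/1667170561 ≈ 1.2353e+5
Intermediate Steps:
Y = 1/2149 ≈ 0.00046533
((20 - 9/19)*18 + Y)² = ((20 - 9/19)*18 + 1/2149)² = ((371/19)*18 + 1/2149)² = (6678/19 + 1/2149)² = (14351041/40831)² = 205952377783681/1667170561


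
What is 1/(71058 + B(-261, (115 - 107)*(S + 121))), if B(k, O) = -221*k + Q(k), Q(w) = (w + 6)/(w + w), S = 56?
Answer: 174/22400671 ≈ 7.7676e-6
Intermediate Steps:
Q(w) = (6 + w)/(2*w) (Q(w) = (6 + w)/((2*w)) = (6 + w)*(1/(2*w)) = (6 + w)/(2*w))
B(k, O) = -221*k + (6 + k)/(2*k)
1/(71058 + B(-261, (115 - 107)*(S + 121))) = 1/(71058 + (½ - 221*(-261) + 3/(-261))) = 1/(71058 + (½ + 57681 + 3*(-1/261))) = 1/(71058 + (½ + 57681 - 1/87)) = 1/(71058 + 10036579/174) = 1/(22400671/174) = 174/22400671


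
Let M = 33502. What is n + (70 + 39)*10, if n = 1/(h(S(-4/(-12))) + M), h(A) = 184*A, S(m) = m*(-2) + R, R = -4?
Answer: 106743703/97930 ≈ 1090.0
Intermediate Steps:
S(m) = -4 - 2*m (S(m) = m*(-2) - 4 = -2*m - 4 = -4 - 2*m)
n = 3/97930 (n = 1/(184*(-4 - (-8)/(-12)) + 33502) = 1/(184*(-4 - (-8)*(-1)/12) + 33502) = 1/(184*(-4 - 2*1/3) + 33502) = 1/(184*(-4 - 2/3) + 33502) = 1/(184*(-14/3) + 33502) = 1/(-2576/3 + 33502) = 1/(97930/3) = 3/97930 ≈ 3.0634e-5)
n + (70 + 39)*10 = 3/97930 + (70 + 39)*10 = 3/97930 + 109*10 = 3/97930 + 1090 = 106743703/97930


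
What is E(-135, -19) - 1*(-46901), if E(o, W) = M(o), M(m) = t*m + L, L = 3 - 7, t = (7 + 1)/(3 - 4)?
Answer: 47977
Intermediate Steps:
t = -8 (t = 8/(-1) = 8*(-1) = -8)
L = -4
M(m) = -4 - 8*m (M(m) = -8*m - 4 = -4 - 8*m)
E(o, W) = -4 - 8*o
E(-135, -19) - 1*(-46901) = (-4 - 8*(-135)) - 1*(-46901) = (-4 + 1080) + 46901 = 1076 + 46901 = 47977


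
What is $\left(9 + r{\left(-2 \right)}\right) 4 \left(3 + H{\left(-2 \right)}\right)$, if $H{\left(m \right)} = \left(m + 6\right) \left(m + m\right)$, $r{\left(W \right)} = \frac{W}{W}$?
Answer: $-520$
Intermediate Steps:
$r{\left(W \right)} = 1$
$H{\left(m \right)} = 2 m \left(6 + m\right)$ ($H{\left(m \right)} = \left(6 + m\right) 2 m = 2 m \left(6 + m\right)$)
$\left(9 + r{\left(-2 \right)}\right) 4 \left(3 + H{\left(-2 \right)}\right) = \left(9 + 1\right) 4 \left(3 + 2 \left(-2\right) \left(6 - 2\right)\right) = 10 \cdot 4 \left(3 + 2 \left(-2\right) 4\right) = 10 \cdot 4 \left(3 - 16\right) = 10 \cdot 4 \left(-13\right) = 10 \left(-52\right) = -520$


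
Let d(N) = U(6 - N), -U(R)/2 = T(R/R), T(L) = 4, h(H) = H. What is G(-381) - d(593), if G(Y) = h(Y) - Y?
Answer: 8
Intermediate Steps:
G(Y) = 0 (G(Y) = Y - Y = 0)
U(R) = -8 (U(R) = -2*4 = -8)
d(N) = -8
G(-381) - d(593) = 0 - 1*(-8) = 0 + 8 = 8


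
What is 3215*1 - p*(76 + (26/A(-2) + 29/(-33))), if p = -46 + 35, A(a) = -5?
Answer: 59762/15 ≈ 3984.1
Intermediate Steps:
p = -11
3215*1 - p*(76 + (26/A(-2) + 29/(-33))) = 3215*1 - (-11)*(76 + (26/(-5) + 29/(-33))) = 3215 - (-11)*(76 + (26*(-⅕) + 29*(-1/33))) = 3215 - (-11)*(76 + (-26/5 - 29/33)) = 3215 - (-11)*(76 - 1003/165) = 3215 - (-11)*11537/165 = 3215 - 1*(-11537/15) = 3215 + 11537/15 = 59762/15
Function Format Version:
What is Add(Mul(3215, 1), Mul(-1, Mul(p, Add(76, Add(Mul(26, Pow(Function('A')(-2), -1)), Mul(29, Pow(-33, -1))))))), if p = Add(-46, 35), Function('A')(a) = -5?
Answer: Rational(59762, 15) ≈ 3984.1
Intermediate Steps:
p = -11
Add(Mul(3215, 1), Mul(-1, Mul(p, Add(76, Add(Mul(26, Pow(Function('A')(-2), -1)), Mul(29, Pow(-33, -1))))))) = Add(Mul(3215, 1), Mul(-1, Mul(-11, Add(76, Add(Mul(26, Pow(-5, -1)), Mul(29, Pow(-33, -1))))))) = Add(3215, Mul(-1, Mul(-11, Add(76, Add(Mul(26, Rational(-1, 5)), Mul(29, Rational(-1, 33))))))) = Add(3215, Mul(-1, Mul(-11, Add(76, Add(Rational(-26, 5), Rational(-29, 33)))))) = Add(3215, Mul(-1, Mul(-11, Add(76, Rational(-1003, 165))))) = Add(3215, Mul(-1, Mul(-11, Rational(11537, 165)))) = Add(3215, Mul(-1, Rational(-11537, 15))) = Add(3215, Rational(11537, 15)) = Rational(59762, 15)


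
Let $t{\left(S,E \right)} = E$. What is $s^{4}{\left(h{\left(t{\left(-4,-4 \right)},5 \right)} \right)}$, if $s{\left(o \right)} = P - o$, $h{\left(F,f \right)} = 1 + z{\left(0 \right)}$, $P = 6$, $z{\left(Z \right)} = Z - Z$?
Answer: $625$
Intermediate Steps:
$z{\left(Z \right)} = 0$
$h{\left(F,f \right)} = 1$ ($h{\left(F,f \right)} = 1 + 0 = 1$)
$s{\left(o \right)} = 6 - o$
$s^{4}{\left(h{\left(t{\left(-4,-4 \right)},5 \right)} \right)} = \left(6 - 1\right)^{4} = 5^{4} = 625$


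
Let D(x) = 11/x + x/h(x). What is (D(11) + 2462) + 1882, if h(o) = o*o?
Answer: 47796/11 ≈ 4345.1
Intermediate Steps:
h(o) = o²
D(x) = 12/x (D(x) = 11/x + x/(x²) = 11/x + x/x² = 11/x + 1/x = 12/x)
(D(11) + 2462) + 1882 = (12/11 + 2462) + 1882 = 27094/11 + 1882 = 47796/11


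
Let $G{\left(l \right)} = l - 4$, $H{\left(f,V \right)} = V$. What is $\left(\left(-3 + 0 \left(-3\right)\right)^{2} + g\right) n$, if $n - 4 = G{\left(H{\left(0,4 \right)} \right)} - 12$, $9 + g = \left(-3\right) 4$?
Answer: $96$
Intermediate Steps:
$G{\left(l \right)} = -4 + l$ ($G{\left(l \right)} = l - 4 = -4 + l$)
$g = -21$ ($g = -9 - 12 = -21$)
$n = -8$ ($n = 4 + \left(\left(-4 + 4\right) - 12\right) = 4 + \left(0 - 12\right) = 4 - 12 = -8$)
$\left(\left(-3 + 0 \left(-3\right)\right)^{2} + g\right) n = \left(\left(-3 + 0 \left(-3\right)\right)^{2} - 21\right) \left(-8\right) = \left(\left(-3 + 0\right)^{2} - 21\right) \left(-8\right) = \left(\left(-3\right)^{2} - 21\right) \left(-8\right) = \left(9 - 21\right) \left(-8\right) = \left(-12\right) \left(-8\right) = 96$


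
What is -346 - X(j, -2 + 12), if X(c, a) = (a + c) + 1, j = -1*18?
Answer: -339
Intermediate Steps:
j = -18
X(c, a) = 1 + a + c
-346 - X(j, -2 + 12) = -346 - (1 + (-2 + 12) - 18) = -346 - (1 + 10 - 18) = -346 - 1*(-7) = -346 + 7 = -339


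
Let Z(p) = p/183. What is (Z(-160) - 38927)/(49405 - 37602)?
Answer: -7123801/2159949 ≈ -3.2981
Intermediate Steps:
Z(p) = p/183 (Z(p) = p*(1/183) = p/183)
(Z(-160) - 38927)/(49405 - 37602) = ((1/183)*(-160) - 38927)/(49405 - 37602) = (-160/183 - 38927)/11803 = -7123801/183*1/11803 = -7123801/2159949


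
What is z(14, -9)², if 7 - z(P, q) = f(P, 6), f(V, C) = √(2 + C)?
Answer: 57 - 28*√2 ≈ 17.402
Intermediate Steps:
z(P, q) = 7 - 2*√2 (z(P, q) = 7 - √(2 + 6) = 7 - √8 = 7 - 2*√2)
z(14, -9)² = (7 - 2*√2)²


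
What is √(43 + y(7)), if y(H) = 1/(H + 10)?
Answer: 2*√3111/17 ≈ 6.5619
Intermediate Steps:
y(H) = 1/(10 + H)
√(43 + y(7)) = √(43 + 1/(10 + 7)) = √(43 + 1/17) = √(732/17) = 2*√3111/17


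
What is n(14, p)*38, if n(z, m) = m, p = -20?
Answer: -760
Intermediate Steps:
n(14, p)*38 = -20*38 = -760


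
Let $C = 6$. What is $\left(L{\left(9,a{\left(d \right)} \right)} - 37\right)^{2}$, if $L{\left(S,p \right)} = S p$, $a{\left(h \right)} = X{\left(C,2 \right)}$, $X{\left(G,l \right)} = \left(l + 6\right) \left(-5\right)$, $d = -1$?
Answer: $157609$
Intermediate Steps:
$X{\left(G,l \right)} = -30 - 5 l$ ($X{\left(G,l \right)} = \left(6 + l\right) \left(-5\right) = -30 - 5 l$)
$a{\left(h \right)} = -40$ ($a{\left(h \right)} = -30 - 10 = -40$)
$\left(L{\left(9,a{\left(d \right)} \right)} - 37\right)^{2} = \left(9 \left(-40\right) - 37\right)^{2} = \left(-360 - 37\right)^{2} = \left(-397\right)^{2} = 157609$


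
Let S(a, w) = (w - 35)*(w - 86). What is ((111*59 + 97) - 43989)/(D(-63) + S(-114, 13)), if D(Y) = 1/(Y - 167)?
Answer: -8588890/369379 ≈ -23.252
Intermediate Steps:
D(Y) = 1/(-167 + Y)
S(a, w) = (-86 + w)*(-35 + w) (S(a, w) = (-35 + w)*(-86 + w) = (-86 + w)*(-35 + w))
((111*59 + 97) - 43989)/(D(-63) + S(-114, 13)) = ((111*59 + 97) - 43989)/(1/(-167 - 63) + (3010 + 13² - 121*13)) = ((6549 + 97) - 43989)/(1/(-230) + (3010 + 169 - 1573)) = (6646 - 43989)/(-1/230 + 1606) = -37343/369379/230 = -37343*230/369379 = -8588890/369379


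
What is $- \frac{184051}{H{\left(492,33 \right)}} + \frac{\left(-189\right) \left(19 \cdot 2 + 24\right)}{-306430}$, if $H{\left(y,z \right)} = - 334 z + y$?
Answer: $\frac{5652213847}{322670790} \approx 17.517$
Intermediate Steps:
$H{\left(y,z \right)} = y - 334 z$
$- \frac{184051}{H{\left(492,33 \right)}} + \frac{\left(-189\right) \left(19 \cdot 2 + 24\right)}{-306430} = - \frac{184051}{492 - 11022} + \frac{\left(-189\right) \left(19 \cdot 2 + 24\right)}{-306430} = - \frac{184051}{492 - 11022} + - 189 \left(38 + 24\right) \left(- \frac{1}{306430}\right) = - \frac{184051}{-10530} + \left(-189\right) 62 \left(- \frac{1}{306430}\right) = \left(-184051\right) \left(- \frac{1}{10530}\right) - - \frac{5859}{153215} = \frac{184051}{10530} + \frac{5859}{153215} = \frac{5652213847}{322670790}$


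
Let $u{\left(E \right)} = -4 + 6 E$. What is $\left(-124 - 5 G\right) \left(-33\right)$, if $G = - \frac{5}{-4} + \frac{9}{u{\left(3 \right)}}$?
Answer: $\frac{123321}{28} \approx 4404.3$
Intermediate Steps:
$G = \frac{53}{28}$ ($G = - \frac{5}{-4} + \frac{9}{-4 + 6 \cdot 3} = \left(-5\right) \left(- \frac{1}{4}\right) + \frac{9}{-4 + 18} = \frac{5}{4} + \frac{9}{14} = \frac{53}{28} \approx 1.8929$)
$\left(-124 - 5 G\right) \left(-33\right) = \left(-124 - \frac{265}{28}\right) \left(-33\right) = \left(- \frac{3737}{28}\right) \left(-33\right) = \frac{123321}{28}$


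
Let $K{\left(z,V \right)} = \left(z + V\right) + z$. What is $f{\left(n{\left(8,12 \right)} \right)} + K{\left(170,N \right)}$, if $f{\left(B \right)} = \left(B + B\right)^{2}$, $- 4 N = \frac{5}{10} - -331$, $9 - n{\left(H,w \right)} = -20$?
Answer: $\frac{28969}{8} \approx 3621.1$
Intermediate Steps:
$n{\left(H,w \right)} = 29$ ($n{\left(H,w \right)} = 9 - -20 = 9 + 20 = 29$)
$N = - \frac{663}{8}$ ($N = - \frac{\frac{5}{10} - -331}{4} = - \frac{5 \cdot \frac{1}{10} + 331}{4} = - \frac{\frac{1}{2} + 331}{4} = \left(- \frac{1}{4}\right) \frac{663}{2} = - \frac{663}{8} \approx -82.875$)
$K{\left(z,V \right)} = V + 2 z$ ($K{\left(z,V \right)} = \left(V + z\right) + z = V + 2 z$)
$f{\left(B \right)} = 4 B^{2}$ ($f{\left(B \right)} = \left(2 B\right)^{2} = 4 B^{2}$)
$f{\left(n{\left(8,12 \right)} \right)} + K{\left(170,N \right)} = 4 \cdot 29^{2} + \left(- \frac{663}{8} + 2 \cdot 170\right) = 4 \cdot 841 + \left(- \frac{663}{8} + 340\right) = 3364 + \frac{2057}{8} = \frac{28969}{8}$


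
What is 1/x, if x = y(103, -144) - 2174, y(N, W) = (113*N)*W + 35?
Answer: -1/1678155 ≈ -5.9589e-7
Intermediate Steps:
y(N, W) = 35 + 113*N*W (y(N, W) = 113*N*W + 35 = 35 + 113*N*W)
x = -1678155 (x = (35 + 113*103*(-144)) - 2174 = (35 - 1676016) - 2174 = -1675981 - 2174 = -1678155)
1/x = 1/(-1678155) = -1/1678155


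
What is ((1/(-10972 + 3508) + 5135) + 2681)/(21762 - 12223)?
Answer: 58338623/71199096 ≈ 0.81937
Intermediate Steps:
((1/(-10972 + 3508) + 5135) + 2681)/(21762 - 12223) = ((1/(-7464) + 5135) + 2681)/9539 = ((-1/7464 + 5135) + 2681)*(1/9539) = (38327639/7464 + 2681)*(1/9539) = (58338623/7464)*(1/9539) = 58338623/71199096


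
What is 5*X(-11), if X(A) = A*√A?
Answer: -55*I*√11 ≈ -182.41*I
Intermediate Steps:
X(A) = A^(3/2)
5*X(-11) = 5*(-11)^(3/2) = 5*(-11*I*√11) = -55*I*√11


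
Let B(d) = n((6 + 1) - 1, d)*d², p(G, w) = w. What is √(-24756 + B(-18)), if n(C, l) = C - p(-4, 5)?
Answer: 4*I*√1527 ≈ 156.31*I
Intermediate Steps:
n(C, l) = -5 + C (n(C, l) = C - 1*5 = C - 5 = -5 + C)
B(d) = d² (B(d) = (-5 + ((6 + 1) - 1))*d² = (-5 + (7 - 1))*d² = (-5 + 6)*d² = 1*d² = d²)
√(-24756 + B(-18)) = √(-24756 + (-18)²) = √(-24756 + 324) = √(-24432) = 4*I*√1527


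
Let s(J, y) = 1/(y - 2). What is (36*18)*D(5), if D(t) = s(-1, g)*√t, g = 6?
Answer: 162*√5 ≈ 362.24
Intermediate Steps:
s(J, y) = 1/(-2 + y)
D(t) = √t/4 (D(t) = √t/(-2 + 6) = √t/4)
(36*18)*D(5) = (36*18)*(√5/4) = 648*(√5/4) = 162*√5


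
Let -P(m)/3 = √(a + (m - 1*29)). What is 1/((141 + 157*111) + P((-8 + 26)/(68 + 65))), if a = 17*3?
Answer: 8113/142529092 + √6118/1710349104 ≈ 5.6967e-5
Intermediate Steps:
a = 51
P(m) = -3*√(22 + m) (P(m) = -3*√(51 + (m - 1*29)) = -3*√(51 + (m - 29)) = -3*√(51 + (-29 + m)) = -3*√(22 + m))
1/((141 + 157*111) + P((-8 + 26)/(68 + 65))) = 1/((141 + 157*111) - 3*√(22 + (-8 + 26)/(68 + 65))) = 1/((141 + 17427) - 3*√(22 + 18/133)) = 1/(17568 - 3*√(22 + 18*(1/133))) = 1/(17568 - 3*√(22 + 18/133)) = 1/(17568 - 24*√6118/133)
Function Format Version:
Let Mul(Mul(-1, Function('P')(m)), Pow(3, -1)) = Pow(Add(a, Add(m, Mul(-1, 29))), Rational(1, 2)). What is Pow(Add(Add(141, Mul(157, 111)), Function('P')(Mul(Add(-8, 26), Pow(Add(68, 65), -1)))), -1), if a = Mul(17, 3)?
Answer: Add(Rational(8113, 142529092), Mul(Rational(1, 1710349104), Pow(6118, Rational(1, 2)))) ≈ 5.6967e-5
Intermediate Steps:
a = 51
Function('P')(m) = Mul(-3, Pow(Add(22, m), Rational(1, 2))) (Function('P')(m) = Mul(-3, Pow(Add(51, Add(m, Mul(-1, 29))), Rational(1, 2))) = Mul(-3, Pow(Add(51, Add(m, -29)), Rational(1, 2))) = Mul(-3, Pow(Add(51, Add(-29, m)), Rational(1, 2))) = Mul(-3, Pow(Add(22, m), Rational(1, 2))))
Pow(Add(Add(141, Mul(157, 111)), Function('P')(Mul(Add(-8, 26), Pow(Add(68, 65), -1)))), -1) = Pow(Add(Add(141, Mul(157, 111)), Mul(-3, Pow(Add(22, Mul(Add(-8, 26), Pow(Add(68, 65), -1))), Rational(1, 2)))), -1) = Pow(Add(Add(141, 17427), Mul(-3, Pow(Add(22, Mul(18, Pow(133, -1))), Rational(1, 2)))), -1) = Pow(Add(17568, Mul(-3, Pow(Add(22, Mul(18, Rational(1, 133))), Rational(1, 2)))), -1) = Pow(Add(17568, Mul(-3, Pow(Add(22, Rational(18, 133)), Rational(1, 2)))), -1) = Pow(Add(17568, Mul(-3, Pow(Rational(2944, 133), Rational(1, 2)))), -1) = Pow(Add(17568, Mul(-3, Mul(Rational(8, 133), Pow(6118, Rational(1, 2))))), -1) = Pow(Add(17568, Mul(Rational(-24, 133), Pow(6118, Rational(1, 2)))), -1)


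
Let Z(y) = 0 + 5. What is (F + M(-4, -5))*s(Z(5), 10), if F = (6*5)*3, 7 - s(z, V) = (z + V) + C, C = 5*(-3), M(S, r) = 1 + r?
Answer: 602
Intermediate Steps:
Z(y) = 5
C = -15
s(z, V) = 22 - V - z (s(z, V) = 7 - ((z + V) - 15) = 7 - ((V + z) - 15) = 7 - (-15 + V + z) = 7 + (15 - V - z) = 22 - V - z)
F = 90 (F = 30*3 = 90)
(F + M(-4, -5))*s(Z(5), 10) = (90 + (1 - 5))*(22 - 1*10 - 1*5) = (90 - 4)*(22 - 10 - 5) = 86*7 = 602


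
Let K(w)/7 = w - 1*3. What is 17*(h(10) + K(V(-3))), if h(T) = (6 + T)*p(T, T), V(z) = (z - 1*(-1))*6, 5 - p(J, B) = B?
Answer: -3145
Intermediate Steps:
p(J, B) = 5 - B
V(z) = 6 + 6*z (V(z) = (z + 1)*6 = (1 + z)*6 = 6 + 6*z)
K(w) = -21 + 7*w (K(w) = 7*(w - 1*3) = 7*(w - 3) = 7*(-3 + w) = -21 + 7*w)
h(T) = (5 - T)*(6 + T) (h(T) = (6 + T)*(5 - T) = (5 - T)*(6 + T))
17*(h(10) + K(V(-3))) = 17*((30 - 1*10 - 1*10²) + (-21 + 7*(6 + 6*(-3)))) = 17*((30 - 10 - 1*100) + (-21 + 7*(6 - 18))) = 17*((30 - 10 - 100) + (-21 + 7*(-12))) = 17*(-80 + (-21 - 84)) = 17*(-80 - 105) = 17*(-185) = -3145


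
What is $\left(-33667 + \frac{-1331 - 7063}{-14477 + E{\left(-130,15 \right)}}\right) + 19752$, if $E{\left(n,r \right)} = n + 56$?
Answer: $- \frac{202468771}{14551} \approx -13914.0$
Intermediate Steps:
$E{\left(n,r \right)} = 56 + n$
$\left(-33667 + \frac{-1331 - 7063}{-14477 + E{\left(-130,15 \right)}}\right) + 19752 = \left(-33667 + \frac{-1331 - 7063}{-14477 + \left(56 - 130\right)}\right) + 19752 = \left(-33667 - \frac{8394}{-14477 - 74}\right) + 19752 = \left(-33667 - \frac{8394}{-14551}\right) + 19752 = \left(-33667 - - \frac{8394}{14551}\right) + 19752 = \left(-33667 + \frac{8394}{14551}\right) + 19752 = - \frac{489880123}{14551} + 19752 = - \frac{202468771}{14551}$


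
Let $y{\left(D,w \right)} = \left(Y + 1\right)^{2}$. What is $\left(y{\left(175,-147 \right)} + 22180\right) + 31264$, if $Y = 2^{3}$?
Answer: $53525$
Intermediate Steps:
$Y = 8$
$y{\left(D,w \right)} = 81$ ($y{\left(D,w \right)} = \left(8 + 1\right)^{2} = 9^{2} = 81$)
$\left(y{\left(175,-147 \right)} + 22180\right) + 31264 = \left(81 + 22180\right) + 31264 = 22261 + 31264 = 53525$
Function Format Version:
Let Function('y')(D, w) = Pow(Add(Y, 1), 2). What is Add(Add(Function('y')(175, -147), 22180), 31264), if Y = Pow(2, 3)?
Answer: 53525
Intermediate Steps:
Y = 8
Function('y')(D, w) = 81 (Function('y')(D, w) = Pow(Add(8, 1), 2) = Pow(9, 2) = 81)
Add(Add(Function('y')(175, -147), 22180), 31264) = Add(Add(81, 22180), 31264) = Add(22261, 31264) = 53525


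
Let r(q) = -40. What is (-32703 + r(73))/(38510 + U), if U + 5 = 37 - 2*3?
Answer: -32743/38536 ≈ -0.84967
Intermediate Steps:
U = 26 (U = -5 + (37 - 2*3) = -5 + (37 - 6) = -5 + 31 = 26)
(-32703 + r(73))/(38510 + U) = (-32703 - 40)/(38510 + 26) = -32743/38536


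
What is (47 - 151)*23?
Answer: -2392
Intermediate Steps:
(47 - 151)*23 = -104*23 = -2392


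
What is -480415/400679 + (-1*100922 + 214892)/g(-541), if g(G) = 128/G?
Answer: -12352517559475/25643456 ≈ -4.8170e+5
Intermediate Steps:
-480415/400679 + (-1*100922 + 214892)/g(-541) = -480415/400679 + (-1*100922 + 214892)/((128/(-541))) = -480415*1/400679 + (-100922 + 214892)/((128*(-1/541))) = -480415/400679 + 113970/(-128/541) = -480415/400679 + 113970*(-541/128) = -480415/400679 - 30828885/64 = -12352517559475/25643456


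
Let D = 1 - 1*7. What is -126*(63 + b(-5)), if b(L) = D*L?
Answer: -11718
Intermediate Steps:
D = -6 (D = 1 - 7 = -6)
b(L) = -6*L
-126*(63 + b(-5)) = -126*(63 - 6*(-5)) = -126*(63 + 30) = -126*93 = -11718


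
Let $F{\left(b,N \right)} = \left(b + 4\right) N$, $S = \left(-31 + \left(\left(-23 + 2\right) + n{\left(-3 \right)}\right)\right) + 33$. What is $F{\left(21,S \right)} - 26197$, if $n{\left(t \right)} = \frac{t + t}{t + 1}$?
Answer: $-26597$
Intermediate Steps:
$n{\left(t \right)} = \frac{2 t}{1 + t}$
$S = -16$ ($S = \left(-31 + \left(\left(-23 + 2\right) + 2 \left(-3\right) \frac{1}{1 - 3}\right)\right) + 33 = \left(-31 - \left(21 + \frac{6}{-2}\right)\right) + 33 = \left(-31 - \left(21 + 6 \left(- \frac{1}{2}\right)\right)\right) + 33 = \left(-31 + \left(-21 + 3\right)\right) + 33 = \left(-31 - 18\right) + 33 = -49 + 33 = -16$)
$F{\left(b,N \right)} = N \left(4 + b\right)$ ($F{\left(b,N \right)} = \left(4 + b\right) N = N \left(4 + b\right)$)
$F{\left(21,S \right)} - 26197 = - 16 \left(4 + 21\right) - 26197 = \left(-16\right) 25 - 26197 = -400 - 26197 = -26597$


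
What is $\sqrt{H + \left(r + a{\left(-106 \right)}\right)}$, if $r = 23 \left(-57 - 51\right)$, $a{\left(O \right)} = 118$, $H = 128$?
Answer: $i \sqrt{2238} \approx 47.307 i$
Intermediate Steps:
$r = -2484$ ($r = 23 \left(-108\right) = -2484$)
$\sqrt{H + \left(r + a{\left(-106 \right)}\right)} = \sqrt{128 + \left(-2484 + 118\right)} = \sqrt{128 - 2366} = \sqrt{-2238} = i \sqrt{2238}$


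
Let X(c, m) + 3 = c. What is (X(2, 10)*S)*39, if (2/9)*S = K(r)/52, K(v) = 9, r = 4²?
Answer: -243/8 ≈ -30.375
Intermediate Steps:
r = 16
X(c, m) = -3 + c
S = 81/104 (S = 9*(9/52)/2 = 9*(9*(1/52))/2 = (9/2)*(9/52) = 81/104 ≈ 0.77885)
(X(2, 10)*S)*39 = ((-3 + 2)*(81/104))*39 = -1*81/104*39 = -81/104*39 = -243/8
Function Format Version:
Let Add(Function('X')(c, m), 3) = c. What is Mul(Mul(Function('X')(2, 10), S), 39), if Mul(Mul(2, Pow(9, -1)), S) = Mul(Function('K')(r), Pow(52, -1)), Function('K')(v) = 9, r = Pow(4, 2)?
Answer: Rational(-243, 8) ≈ -30.375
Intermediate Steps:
r = 16
Function('X')(c, m) = Add(-3, c)
S = Rational(81, 104) (S = Mul(Rational(9, 2), Mul(9, Pow(52, -1))) = Mul(Rational(9, 2), Mul(9, Rational(1, 52))) = Mul(Rational(9, 2), Rational(9, 52)) = Rational(81, 104) ≈ 0.77885)
Mul(Mul(Function('X')(2, 10), S), 39) = Mul(Mul(Add(-3, 2), Rational(81, 104)), 39) = Mul(Mul(-1, Rational(81, 104)), 39) = Mul(Rational(-81, 104), 39) = Rational(-243, 8)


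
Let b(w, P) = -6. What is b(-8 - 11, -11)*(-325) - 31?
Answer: 1919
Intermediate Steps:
b(-8 - 11, -11)*(-325) - 31 = -6*(-325) - 31 = 1950 - 31 = 1919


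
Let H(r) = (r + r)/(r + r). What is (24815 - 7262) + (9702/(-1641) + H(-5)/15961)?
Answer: 153197780524/8730667 ≈ 17547.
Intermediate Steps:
H(r) = 1 (H(r) = (2*r)/((2*r)) = (2*r)*(1/(2*r)) = 1)
(24815 - 7262) + (9702/(-1641) + H(-5)/15961) = (24815 - 7262) + (9702/(-1641) + 1/15961) = 17553 + (9702*(-1/1641) + 1*(1/15961)) = 17553 + (-3234/547 + 1/15961) = 17553 - 51617327/8730667 = 153197780524/8730667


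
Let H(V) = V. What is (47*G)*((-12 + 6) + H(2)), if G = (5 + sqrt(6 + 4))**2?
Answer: -6580 - 1880*sqrt(10) ≈ -12525.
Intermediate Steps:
G = (5 + sqrt(10))**2 ≈ 66.623
(47*G)*((-12 + 6) + H(2)) = (47*(5 + sqrt(10))**2)*((-12 + 6) + 2) = (47*(5 + sqrt(10))**2)*(-6 + 2) = (47*(5 + sqrt(10))**2)*(-4) = -188*(5 + sqrt(10))**2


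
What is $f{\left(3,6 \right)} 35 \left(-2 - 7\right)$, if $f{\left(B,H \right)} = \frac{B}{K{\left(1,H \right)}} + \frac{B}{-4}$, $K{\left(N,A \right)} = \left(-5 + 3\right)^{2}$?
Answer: $0$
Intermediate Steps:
$K{\left(N,A \right)} = 4$ ($K{\left(N,A \right)} = \left(-2\right)^{2} = 4$)
$f{\left(B,H \right)} = 0$ ($f{\left(B,H \right)} = \frac{B}{4} + \frac{B}{-4} = B \frac{1}{4} + B \left(- \frac{1}{4}\right) = \frac{B}{4} - \frac{B}{4} = 0$)
$f{\left(3,6 \right)} 35 \left(-2 - 7\right) = 0 \cdot 35 \left(-2 - 7\right) = 0 \left(-9\right) = 0$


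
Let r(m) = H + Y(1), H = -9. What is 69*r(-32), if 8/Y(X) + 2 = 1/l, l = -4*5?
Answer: -36501/41 ≈ -890.27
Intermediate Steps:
l = -20
Y(X) = -160/41 (Y(X) = 8/(-2 + 1/(-20)) = 8/(-2 - 1/20) = 8/(-41/20) = 8*(-20/41) = -160/41)
r(m) = -529/41 (r(m) = -9 - 160/41 = -529/41)
69*r(-32) = 69*(-529/41) = -36501/41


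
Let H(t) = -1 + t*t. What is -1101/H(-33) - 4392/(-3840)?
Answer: 717/5440 ≈ 0.13180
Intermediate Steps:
H(t) = -1 + t²
-1101/H(-33) - 4392/(-3840) = -1101/(-1 + (-33)²) - 4392/(-3840) = -1101/(-1 + 1089) - 4392*(-1/3840) = -1101/1088 + 183/160 = 717/5440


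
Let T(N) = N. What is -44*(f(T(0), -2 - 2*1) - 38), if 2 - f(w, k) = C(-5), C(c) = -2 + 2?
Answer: 1584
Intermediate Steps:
C(c) = 0
f(w, k) = 2 (f(w, k) = 2 - 1*0 = 2 + 0 = 2)
-44*(f(T(0), -2 - 2*1) - 38) = -44*(2 - 38) = -44*(-36) = 1584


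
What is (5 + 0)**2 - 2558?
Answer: -2533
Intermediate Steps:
(5 + 0)**2 - 2558 = 5**2 - 2558 = 25 - 2558 = -2533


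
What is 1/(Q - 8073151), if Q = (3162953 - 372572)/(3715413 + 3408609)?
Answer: -2374674/19171100847647 ≈ -1.2387e-7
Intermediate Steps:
Q = 930127/2374674 (Q = 2790381/7124022 = 2790381*(1/7124022) = 930127/2374674 ≈ 0.39169)
1/(Q - 8073151) = 1/(930127/2374674 - 8073151) = 1/(-19171100847647/2374674) = -2374674/19171100847647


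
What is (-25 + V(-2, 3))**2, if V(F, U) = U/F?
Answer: 2809/4 ≈ 702.25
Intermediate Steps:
(-25 + V(-2, 3))**2 = (-25 + 3/(-2))**2 = (-25 + 3*(-1/2))**2 = (-25 - 3/2)**2 = (-53/2)**2 = 2809/4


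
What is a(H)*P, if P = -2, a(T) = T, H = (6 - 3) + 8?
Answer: -22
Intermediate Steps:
H = 11 (H = 3 + 8 = 11)
a(H)*P = 11*(-2) = -22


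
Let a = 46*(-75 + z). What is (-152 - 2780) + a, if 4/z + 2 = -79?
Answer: -517126/81 ≈ -6384.3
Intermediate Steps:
z = -4/81 (z = 4/(-2 - 79) = 4/(-81) = 4*(-1/81) = -4/81 ≈ -0.049383)
a = -279634/81 (a = 46*(-75 - 4/81) = 46*(-6079/81) = -279634/81 ≈ -3452.3)
(-152 - 2780) + a = (-152 - 2780) - 279634/81 = -2932 - 279634/81 = -517126/81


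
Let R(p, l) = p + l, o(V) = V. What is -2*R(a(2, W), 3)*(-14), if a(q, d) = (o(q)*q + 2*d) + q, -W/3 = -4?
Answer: 924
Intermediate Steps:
W = 12 (W = -3*(-4) = 12)
a(q, d) = q + q**2 + 2*d (a(q, d) = (q*q + 2*d) + q = (q**2 + 2*d) + q = q + q**2 + 2*d)
R(p, l) = l + p
-2*R(a(2, W), 3)*(-14) = -2*(3 + (2 + 2**2 + 2*12))*(-14) = -2*(3 + (2 + 4 + 24))*(-14) = -2*(3 + 30)*(-14) = -2*33*(-14) = -66*(-14) = 924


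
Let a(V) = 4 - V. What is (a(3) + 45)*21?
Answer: 966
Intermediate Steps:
(a(3) + 45)*21 = ((4 - 1*3) + 45)*21 = ((4 - 3) + 45)*21 = (1 + 45)*21 = 46*21 = 966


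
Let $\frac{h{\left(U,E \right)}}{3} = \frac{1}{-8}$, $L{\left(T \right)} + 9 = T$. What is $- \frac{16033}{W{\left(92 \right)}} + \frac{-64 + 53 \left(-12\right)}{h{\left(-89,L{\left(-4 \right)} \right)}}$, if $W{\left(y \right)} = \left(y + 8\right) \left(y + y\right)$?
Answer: $\frac{102991901}{55200} \approx 1865.8$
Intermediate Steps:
$W{\left(y \right)} = 2 y \left(8 + y\right)$ ($W{\left(y \right)} = \left(8 + y\right) 2 y = 2 y \left(8 + y\right)$)
$L{\left(T \right)} = -9 + T$
$h{\left(U,E \right)} = - \frac{3}{8}$ ($h{\left(U,E \right)} = \frac{3}{-8} = 3 \left(- \frac{1}{8}\right) = - \frac{3}{8}$)
$- \frac{16033}{W{\left(92 \right)}} + \frac{-64 + 53 \left(-12\right)}{h{\left(-89,L{\left(-4 \right)} \right)}} = - \frac{16033}{2 \cdot 92 \left(8 + 92\right)} + \frac{-64 + 53 \left(-12\right)}{- \frac{3}{8}} = - \frac{16033}{2 \cdot 92 \cdot 100} + \left(-64 - 636\right) \left(- \frac{8}{3}\right) = - \frac{16033}{18400} - - \frac{5600}{3} = \left(-16033\right) \frac{1}{18400} + \frac{5600}{3} = - \frac{16033}{18400} + \frac{5600}{3} = \frac{102991901}{55200}$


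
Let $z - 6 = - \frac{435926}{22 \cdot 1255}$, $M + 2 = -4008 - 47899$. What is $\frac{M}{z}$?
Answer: $\frac{716603745}{135133} \approx 5303.0$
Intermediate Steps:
$M = -51909$ ($M = -2 - 51907 = -51909$)
$z = - \frac{135133}{13805}$ ($z = 6 - \frac{435926}{22 \cdot 1255} = 6 - \frac{435926}{27610} = 6 - \frac{217963}{13805} = - \frac{135133}{13805} \approx -9.7887$)
$\frac{M}{z} = - \frac{51909}{- \frac{135133}{13805}} = \left(-51909\right) \left(- \frac{13805}{135133}\right) = \frac{716603745}{135133}$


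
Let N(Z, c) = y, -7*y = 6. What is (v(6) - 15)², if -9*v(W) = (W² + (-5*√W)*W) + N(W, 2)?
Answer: 187009/441 - 7940*√6/63 ≈ 115.34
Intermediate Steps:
y = -6/7 (y = -⅐*6 = -6/7 ≈ -0.85714)
N(Z, c) = -6/7
v(W) = 2/21 - W²/9 + 5*W^(3/2)/9 (v(W) = -((W² + (-5*√W)*W) - 6/7)/9 = -((W² - 5*W^(3/2)) - 6/7)/9 = -(-6/7 + W² - 5*W^(3/2))/9 = 2/21 - W²/9 + 5*W^(3/2)/9)
(v(6) - 15)² = ((2/21 - ⅑*6² + 5*6^(3/2)/9) - 15)² = ((2/21 - ⅑*36 + 5*(6*√6)/9) - 15)² = ((2/21 - 4 + 10*√6/3) - 15)² = ((-82/21 + 10*√6/3) - 15)² = (-397/21 + 10*√6/3)²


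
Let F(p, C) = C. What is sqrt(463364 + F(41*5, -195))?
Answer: sqrt(463169) ≈ 680.57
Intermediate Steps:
sqrt(463364 + F(41*5, -195)) = sqrt(463364 - 195) = sqrt(463169)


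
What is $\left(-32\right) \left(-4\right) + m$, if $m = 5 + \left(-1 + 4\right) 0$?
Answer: $133$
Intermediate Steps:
$m = 5$ ($m = 5 + 3 \cdot 0 = 5 + 0 = 5$)
$\left(-32\right) \left(-4\right) + m = \left(-32\right) \left(-4\right) + 5 = 128 + 5 = 133$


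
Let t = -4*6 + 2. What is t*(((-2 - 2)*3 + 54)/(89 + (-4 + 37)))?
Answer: -462/61 ≈ -7.5738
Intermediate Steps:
t = -22 (t = -24 + 2 = -22)
t*(((-2 - 2)*3 + 54)/(89 + (-4 + 37))) = -22*((-2 - 2)*3 + 54)/(89 + (-4 + 37)) = -22*(-4*3 + 54)/(89 + 33) = -22*(-12 + 54)/122 = -924/122 = -22*21/61 = -462/61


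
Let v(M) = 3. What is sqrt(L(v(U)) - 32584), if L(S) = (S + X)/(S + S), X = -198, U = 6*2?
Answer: I*sqrt(130466)/2 ≈ 180.6*I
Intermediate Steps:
U = 12
L(S) = (-198 + S)/(2*S) (L(S) = (S - 198)/(S + S) = (-198 + S)/((2*S)) = (-198 + S)*(1/(2*S)) = (-198 + S)/(2*S))
sqrt(L(v(U)) - 32584) = sqrt((1/2)*(-198 + 3)/3 - 32584) = sqrt((1/2)*(1/3)*(-195) - 32584) = sqrt(-65/2 - 32584) = sqrt(-65233/2) = I*sqrt(130466)/2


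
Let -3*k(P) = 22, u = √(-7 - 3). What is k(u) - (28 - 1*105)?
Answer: 209/3 ≈ 69.667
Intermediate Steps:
u = I*√10 (u = √(-10) = I*√10 ≈ 3.1623*I)
k(P) = -22/3 (k(P) = -⅓*22 = -22/3)
k(u) - (28 - 1*105) = -22/3 - (28 - 1*105) = -22/3 - (28 - 105) = -22/3 - 1*(-77) = -22/3 + 77 = 209/3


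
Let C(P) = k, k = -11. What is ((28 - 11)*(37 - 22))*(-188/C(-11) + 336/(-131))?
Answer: 5337660/1441 ≈ 3704.1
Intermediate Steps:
C(P) = -11
((28 - 11)*(37 - 22))*(-188/C(-11) + 336/(-131)) = ((28 - 11)*(37 - 22))*(-188/(-11) + 336/(-131)) = (17*15)*(-188*(-1/11) + 336*(-1/131)) = 255*(188/11 - 336/131) = 255*(20932/1441) = 5337660/1441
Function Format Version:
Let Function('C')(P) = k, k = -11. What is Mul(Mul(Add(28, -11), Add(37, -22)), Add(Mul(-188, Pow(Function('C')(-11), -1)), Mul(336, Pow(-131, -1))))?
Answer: Rational(5337660, 1441) ≈ 3704.1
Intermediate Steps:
Function('C')(P) = -11
Mul(Mul(Add(28, -11), Add(37, -22)), Add(Mul(-188, Pow(Function('C')(-11), -1)), Mul(336, Pow(-131, -1)))) = Mul(Mul(Add(28, -11), Add(37, -22)), Add(Mul(-188, Pow(-11, -1)), Mul(336, Pow(-131, -1)))) = Mul(Mul(17, 15), Add(Mul(-188, Rational(-1, 11)), Mul(336, Rational(-1, 131)))) = Mul(255, Add(Rational(188, 11), Rational(-336, 131))) = Mul(255, Rational(20932, 1441)) = Rational(5337660, 1441)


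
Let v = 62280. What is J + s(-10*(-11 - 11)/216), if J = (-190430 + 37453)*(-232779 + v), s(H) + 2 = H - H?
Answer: 26082425521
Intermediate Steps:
s(H) = -2 (s(H) = -2 + (H - H) = -2 + 0 = -2)
J = 26082425523 (J = (-190430 + 37453)*(-232779 + 62280) = -152977*(-170499) = 26082425523)
J + s(-10*(-11 - 11)/216) = 26082425523 - 2 = 26082425521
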